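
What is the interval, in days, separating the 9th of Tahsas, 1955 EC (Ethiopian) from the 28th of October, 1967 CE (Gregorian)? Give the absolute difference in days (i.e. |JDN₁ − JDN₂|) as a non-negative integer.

1775

First date → JDN 2438017; second date → JDN 2439792.
The interval is |2438017 − 2439792| = 1775 days.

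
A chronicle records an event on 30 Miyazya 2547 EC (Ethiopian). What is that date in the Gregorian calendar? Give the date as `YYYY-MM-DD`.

Julian Day Number of the source date = 2654386.
Converting JDN 2654386 to the Gregorian calendar gives 12 May 2555 CE.

2555-05-12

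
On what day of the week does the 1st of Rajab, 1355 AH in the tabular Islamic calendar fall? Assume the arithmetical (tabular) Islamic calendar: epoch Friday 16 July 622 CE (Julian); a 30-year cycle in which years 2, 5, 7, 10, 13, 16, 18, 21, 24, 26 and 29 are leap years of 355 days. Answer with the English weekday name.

Thursday

In the Gregorian calendar this is 17 September 1936 (JDN 2428429).
JDN 2428429 mod 7 = 3, and JDN 0 was a Monday, so this is a Thursday.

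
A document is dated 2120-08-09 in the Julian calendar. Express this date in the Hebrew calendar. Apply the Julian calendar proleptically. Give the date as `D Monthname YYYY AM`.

Julian Day Number of the source date = 2495609.
Converting JDN 2495609 to the Hebrew calendar gives 29 Av 5880 AM.

29 Av 5880 AM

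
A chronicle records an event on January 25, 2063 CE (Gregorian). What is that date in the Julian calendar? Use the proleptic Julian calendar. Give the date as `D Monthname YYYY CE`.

For dates in this range the Gregorian date is 13 days ahead of the Julian.
25 January 2063 Gregorian − 13 days → 12 January 2063 Julian.

12 January 2063 CE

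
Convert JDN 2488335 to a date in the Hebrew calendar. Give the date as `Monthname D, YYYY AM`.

Elul 19, 5860 AM

The Gregorian equivalent of JDN 2488335 is 23 September 2100.
In the Hebrew calendar that day is Elul 19, 5860 AM.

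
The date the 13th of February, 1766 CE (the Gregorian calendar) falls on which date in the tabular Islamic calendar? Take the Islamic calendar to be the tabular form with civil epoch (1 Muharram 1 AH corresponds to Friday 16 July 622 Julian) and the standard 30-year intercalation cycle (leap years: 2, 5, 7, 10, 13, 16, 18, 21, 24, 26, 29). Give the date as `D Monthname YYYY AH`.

Both dates share Julian Day Number 2366122; in the tabular Islamic calendar that is 3 Ramadan 1179 AH.

3 Ramadan 1179 AH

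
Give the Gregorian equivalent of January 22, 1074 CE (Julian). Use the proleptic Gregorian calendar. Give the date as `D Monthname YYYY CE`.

The Julian–Gregorian offset here is 6 days (Julian trailing).
22 January 1074 Julian + 6 days → 28 January 1074 Gregorian.

28 January 1074 CE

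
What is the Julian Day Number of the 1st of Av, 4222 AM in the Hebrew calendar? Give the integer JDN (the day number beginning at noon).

In the proleptic Gregorian calendar the same day is 14 July 462.
JDN 2400001 is 17 November 1858 CE (Gregorian), MJD 0; the target day is −510004 days from there, so JDN = 1889997.

1889997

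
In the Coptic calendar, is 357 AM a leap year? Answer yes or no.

no

357 mod 4 = 1; in the Coptic calendar a year is leap when year mod 4 = 3, so it is a common year.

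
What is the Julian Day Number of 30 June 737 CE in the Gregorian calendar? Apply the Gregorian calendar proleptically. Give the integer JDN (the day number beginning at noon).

1990424

JDN 2400001 is 17 November 1858 CE (Gregorian), MJD 0; the target day is −409577 days from there, so JDN = 1990424.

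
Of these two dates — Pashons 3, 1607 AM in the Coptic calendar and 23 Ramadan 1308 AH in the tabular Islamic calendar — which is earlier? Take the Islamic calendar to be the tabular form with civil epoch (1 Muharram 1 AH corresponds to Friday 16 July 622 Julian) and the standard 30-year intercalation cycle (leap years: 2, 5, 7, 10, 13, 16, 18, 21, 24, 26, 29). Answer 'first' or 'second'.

The two dates have Julian Day Numbers 2411863 and 2411855 respectively.
Since 2411855 < 2411863, the second date comes first.

second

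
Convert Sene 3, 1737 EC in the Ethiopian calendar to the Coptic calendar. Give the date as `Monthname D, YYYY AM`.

Julian Day Number of the source date = 2358567.
Converting JDN 2358567 to the Coptic calendar gives 3 Paoni 1461 AM.

Paoni 3, 1461 AM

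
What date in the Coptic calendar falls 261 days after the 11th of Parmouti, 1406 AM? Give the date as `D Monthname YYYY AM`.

27 Koiak 1407 AM

JDN of the 11th of Parmouti, 1406 AM = 2338426.
2338426 + 261 = 2338687.
JDN 2338687 in the Coptic calendar is 27 Koiak 1407 AM.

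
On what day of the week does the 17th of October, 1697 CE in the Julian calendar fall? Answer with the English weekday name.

In the Gregorian calendar this is 27 October 1697 (JDN 2341177).
Since JDN mod 7 = 6 (0 = Monday), the day is Sunday.

Sunday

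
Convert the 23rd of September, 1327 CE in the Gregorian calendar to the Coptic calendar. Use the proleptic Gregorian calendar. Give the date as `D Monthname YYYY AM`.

17 Thout 1044 AM

Both dates share Julian Day Number 2206002; in the Coptic calendar that is 17 Thout 1044 AM.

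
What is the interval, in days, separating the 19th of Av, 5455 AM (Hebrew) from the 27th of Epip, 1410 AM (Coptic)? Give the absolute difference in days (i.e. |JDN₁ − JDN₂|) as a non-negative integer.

365

JDN of the first date = 2340358.
JDN of the second date = 2339993.
|2339993 − 2340358| = 365.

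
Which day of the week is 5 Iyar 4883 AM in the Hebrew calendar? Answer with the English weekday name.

Wednesday

Equivalently 9 May 1123 Gregorian, JDN 2131355.
Since JDN mod 7 = 2 (0 = Monday), the day is Wednesday.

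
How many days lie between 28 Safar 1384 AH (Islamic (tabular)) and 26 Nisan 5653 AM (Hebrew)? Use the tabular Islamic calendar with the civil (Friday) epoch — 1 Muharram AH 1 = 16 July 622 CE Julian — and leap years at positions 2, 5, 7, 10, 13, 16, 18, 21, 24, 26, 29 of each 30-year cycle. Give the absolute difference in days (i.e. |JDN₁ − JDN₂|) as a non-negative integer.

First date → JDN 2438586; second date → JDN 2412566.
The interval is |2438586 − 2412566| = 26020 days.

26020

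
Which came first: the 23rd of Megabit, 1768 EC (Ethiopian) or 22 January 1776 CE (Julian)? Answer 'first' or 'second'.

First date → JDN 2369820; second date → JDN 2369763.
JDN 2369763 < JDN 2369820, so the second date is earlier.

second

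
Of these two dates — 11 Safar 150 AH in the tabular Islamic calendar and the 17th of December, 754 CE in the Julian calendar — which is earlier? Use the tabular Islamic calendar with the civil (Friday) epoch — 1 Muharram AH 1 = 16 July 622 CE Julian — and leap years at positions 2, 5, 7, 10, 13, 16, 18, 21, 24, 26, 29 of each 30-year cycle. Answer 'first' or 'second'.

second

Converting both to JDN: 2001281 vs 1996807; the smaller is the second.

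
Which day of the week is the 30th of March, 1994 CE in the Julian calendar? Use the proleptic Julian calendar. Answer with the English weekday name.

Tuesday

This is JDN 2449455 (12 April 1994 Gregorian).
JDN 2449455 mod 7 = 1, and JDN 0 was a Monday, so this is a Tuesday.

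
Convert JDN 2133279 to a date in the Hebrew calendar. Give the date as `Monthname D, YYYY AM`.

The proleptic Gregorian equivalent of JDN 2133279 is 14 August 1128.
In the Hebrew calendar that day is Elul 9, 4888 AM.

Elul 9, 4888 AM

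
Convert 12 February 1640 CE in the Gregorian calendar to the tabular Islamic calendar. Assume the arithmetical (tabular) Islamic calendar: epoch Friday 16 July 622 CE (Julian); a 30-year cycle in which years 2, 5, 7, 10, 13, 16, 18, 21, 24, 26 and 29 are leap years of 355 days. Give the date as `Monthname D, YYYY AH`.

Shawwal 19, 1049 AH

Julian Day Number of the source date = 2320100.
Converting JDN 2320100 to the tabular Islamic calendar gives 19 Shawwal 1049 AH.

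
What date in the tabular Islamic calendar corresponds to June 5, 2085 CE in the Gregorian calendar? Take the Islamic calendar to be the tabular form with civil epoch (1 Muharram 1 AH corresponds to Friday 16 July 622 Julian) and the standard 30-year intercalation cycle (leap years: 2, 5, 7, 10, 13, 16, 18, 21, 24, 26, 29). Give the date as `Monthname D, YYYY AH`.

Julian Day Number of the source date = 2482747.
Converting JDN 2482747 to the tabular Islamic calendar gives 11 Shawwal 1508 AH.

Shawwal 11, 1508 AH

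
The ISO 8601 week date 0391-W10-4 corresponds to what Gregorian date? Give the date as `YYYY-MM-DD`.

0391-03-07

ISO week 1 of 391 is the week containing the first Thursday of 391.
Week 10, day 4 (Thursday) lands on 0391-03-07.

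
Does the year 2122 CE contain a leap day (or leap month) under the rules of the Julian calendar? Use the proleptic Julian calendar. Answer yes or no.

2122 mod 4 = 2, so it is a common year in the Julian calendar.

no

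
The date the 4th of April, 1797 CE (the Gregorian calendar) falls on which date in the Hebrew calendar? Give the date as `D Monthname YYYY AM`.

Julian Day Number of the source date = 2377495.
Converting JDN 2377495 to the Hebrew calendar gives 8 Nisan 5557 AM.

8 Nisan 5557 AM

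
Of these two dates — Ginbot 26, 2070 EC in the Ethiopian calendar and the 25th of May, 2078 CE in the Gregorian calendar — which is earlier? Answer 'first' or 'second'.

First date → JDN 2480188; second date → JDN 2480179.
JDN 2480179 < JDN 2480188, so the second date is earlier.

second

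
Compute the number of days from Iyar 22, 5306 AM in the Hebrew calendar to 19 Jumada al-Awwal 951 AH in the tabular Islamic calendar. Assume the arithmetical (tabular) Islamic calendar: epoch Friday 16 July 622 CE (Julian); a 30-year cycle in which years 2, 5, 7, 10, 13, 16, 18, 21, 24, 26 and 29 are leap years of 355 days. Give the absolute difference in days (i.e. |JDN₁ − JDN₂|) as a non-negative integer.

JDN of the first date = 2285848.
JDN of the second date = 2285224.
|2285224 − 2285848| = 624.

624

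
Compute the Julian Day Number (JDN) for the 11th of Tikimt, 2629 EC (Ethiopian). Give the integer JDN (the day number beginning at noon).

2684138

Equivalently 26 October 2636 (Gregorian).
JDN 2400001 is 17 November 1858 CE (Gregorian), MJD 0; the target day is +284137 days from there, so JDN = 2684138.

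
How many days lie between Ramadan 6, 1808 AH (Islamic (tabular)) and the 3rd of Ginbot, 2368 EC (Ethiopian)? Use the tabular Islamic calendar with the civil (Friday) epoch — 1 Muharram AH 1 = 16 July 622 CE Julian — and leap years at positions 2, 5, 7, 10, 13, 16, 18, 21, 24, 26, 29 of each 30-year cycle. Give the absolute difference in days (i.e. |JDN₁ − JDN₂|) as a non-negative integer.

12

JDN of the first date = 2589022.
JDN of the second date = 2589010.
|2589010 − 2589022| = 12.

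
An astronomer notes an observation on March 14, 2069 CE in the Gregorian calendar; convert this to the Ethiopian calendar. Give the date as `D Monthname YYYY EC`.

5 Megabit 2061 EC

Both dates share Julian Day Number 2476820; in the Ethiopian calendar that is 5 Megabit 2061 EC.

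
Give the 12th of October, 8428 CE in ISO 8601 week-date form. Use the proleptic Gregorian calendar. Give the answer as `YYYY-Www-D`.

8428-W41-4

The weekday is Thursday (ISO weekday 4).
That Thursday belongs to ISO week 41 of ISO year 8428.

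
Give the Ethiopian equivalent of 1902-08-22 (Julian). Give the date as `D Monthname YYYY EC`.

Julian Day Number of the source date = 2415997.
Converting JDN 2415997 to the Ethiopian calendar gives 29 Nehase 1894 EC.

29 Nehase 1894 EC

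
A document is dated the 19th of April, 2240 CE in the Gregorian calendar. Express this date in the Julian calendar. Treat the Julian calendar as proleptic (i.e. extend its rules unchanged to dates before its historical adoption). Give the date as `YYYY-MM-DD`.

For dates in this range the Gregorian date is 15 days ahead of the Julian.
19 April 2240 Gregorian − 15 days → 4 April 2240 Julian.

2240-04-04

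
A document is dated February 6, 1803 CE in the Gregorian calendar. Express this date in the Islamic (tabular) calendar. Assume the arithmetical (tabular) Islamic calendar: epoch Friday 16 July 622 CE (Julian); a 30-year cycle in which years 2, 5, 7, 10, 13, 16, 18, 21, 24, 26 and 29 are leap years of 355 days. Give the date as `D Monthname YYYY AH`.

13 Shawwal 1217 AH

Julian Day Number of the source date = 2379628.
Converting JDN 2379628 to the tabular Islamic calendar gives 13 Shawwal 1217 AH.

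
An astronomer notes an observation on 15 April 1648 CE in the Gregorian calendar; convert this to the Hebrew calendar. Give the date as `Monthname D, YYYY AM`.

Nisan 23, 5408 AM

Julian Day Number of the source date = 2323085.
Converting JDN 2323085 to the Hebrew calendar gives 23 Nisan 5408 AM.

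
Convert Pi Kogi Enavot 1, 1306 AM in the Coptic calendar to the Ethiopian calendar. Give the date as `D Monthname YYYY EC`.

1 Pagume 1582 EC

Julian Day Number of the source date = 2302041.
Converting JDN 2302041 to the Ethiopian calendar gives 1 Pagume 1582 EC.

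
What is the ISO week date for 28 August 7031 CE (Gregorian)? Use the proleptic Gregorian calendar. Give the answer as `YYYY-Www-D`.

7031-W34-7

The weekday is Sunday (ISO weekday 7).
That Sunday belongs to ISO week 34 of ISO year 7031.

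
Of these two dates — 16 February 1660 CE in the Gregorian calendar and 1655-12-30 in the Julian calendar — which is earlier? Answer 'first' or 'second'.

second

The two dates have Julian Day Numbers 2327409 and 2325910 respectively.
Since 2325910 < 2327409, the second date comes first.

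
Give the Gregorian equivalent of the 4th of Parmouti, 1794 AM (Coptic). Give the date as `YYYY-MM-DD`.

2078-04-12

Julian Day Number of the source date = 2480136.
Converting JDN 2480136 to the Gregorian calendar gives 12 April 2078 CE.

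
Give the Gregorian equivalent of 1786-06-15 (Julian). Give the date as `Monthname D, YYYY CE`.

The Julian–Gregorian offset here is 11 days (Julian trailing).
15 June 1786 Julian + 11 days → 26 June 1786 Gregorian.

June 26, 1786 CE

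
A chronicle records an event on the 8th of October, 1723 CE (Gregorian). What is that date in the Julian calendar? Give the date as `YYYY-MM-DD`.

1723-09-27

At this point the Julian calendar is 11 days behind the Gregorian.
8 October 1723 Gregorian − 11 days → 27 September 1723 Julian.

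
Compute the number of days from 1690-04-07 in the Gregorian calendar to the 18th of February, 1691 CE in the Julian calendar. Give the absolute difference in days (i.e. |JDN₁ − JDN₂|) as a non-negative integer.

JDN of the first date = 2338417.
JDN of the second date = 2338744.
|2338744 − 2338417| = 327.

327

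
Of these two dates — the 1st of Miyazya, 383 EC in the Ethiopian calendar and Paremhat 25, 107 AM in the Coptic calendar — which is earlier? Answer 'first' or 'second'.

The two dates have Julian Day Numbers 1863956 and 1863950 respectively.
Since 1863950 < 1863956, the second date comes first.

second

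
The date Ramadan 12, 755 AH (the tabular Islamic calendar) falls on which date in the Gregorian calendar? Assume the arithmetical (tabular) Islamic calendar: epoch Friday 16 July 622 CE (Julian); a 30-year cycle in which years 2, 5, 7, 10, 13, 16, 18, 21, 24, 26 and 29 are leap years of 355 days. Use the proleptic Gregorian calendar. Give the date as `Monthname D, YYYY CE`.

Julian Day Number of the source date = 2215879.
Converting JDN 2215879 to the Gregorian calendar gives 8 October 1354 CE.

October 8, 1354 CE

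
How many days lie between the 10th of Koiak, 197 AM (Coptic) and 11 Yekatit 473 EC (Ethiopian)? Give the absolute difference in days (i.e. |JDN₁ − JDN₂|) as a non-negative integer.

61

First date → JDN 1896718; second date → JDN 1896779.
The interval is |1896718 − 1896779| = 61 days.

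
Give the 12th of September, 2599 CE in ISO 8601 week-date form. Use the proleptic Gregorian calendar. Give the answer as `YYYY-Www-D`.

2599-W37-4

The weekday is Thursday (ISO weekday 4).
That Thursday belongs to ISO week 37 of ISO year 2599.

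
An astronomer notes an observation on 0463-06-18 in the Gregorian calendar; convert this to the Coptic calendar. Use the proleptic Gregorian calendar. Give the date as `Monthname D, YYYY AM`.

Paoni 23, 179 AM

Both dates share Julian Day Number 1890336; in the Coptic calendar that is 23 Paoni 179 AM.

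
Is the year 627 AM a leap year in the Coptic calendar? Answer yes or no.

627 mod 4 = 3; in the Coptic calendar a year is leap when year mod 4 = 3, so it is a leap year.

yes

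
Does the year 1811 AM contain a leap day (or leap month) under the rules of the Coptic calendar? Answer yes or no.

1811 mod 4 = 3; in the Coptic calendar a year is leap when year mod 4 = 3, so it is a leap year.

yes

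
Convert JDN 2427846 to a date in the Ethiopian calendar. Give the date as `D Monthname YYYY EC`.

JDN 2427846 is 12 February 1935 in the Gregorian calendar.
In the Ethiopian calendar that day is 5 Yekatit 1927 EC.

5 Yekatit 1927 EC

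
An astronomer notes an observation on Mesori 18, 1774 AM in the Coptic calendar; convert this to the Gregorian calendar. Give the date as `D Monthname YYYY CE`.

Julian Day Number of the source date = 2472965.
Converting JDN 2472965 to the Gregorian calendar gives 24 August 2058 CE.

24 August 2058 CE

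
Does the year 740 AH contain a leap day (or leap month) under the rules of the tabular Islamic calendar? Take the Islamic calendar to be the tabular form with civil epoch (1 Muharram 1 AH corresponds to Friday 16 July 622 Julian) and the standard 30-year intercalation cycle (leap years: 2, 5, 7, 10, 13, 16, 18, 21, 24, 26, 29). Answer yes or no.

Year 740 AH is year 20 of its 30-year cycle; leap positions are 2, 5, 7, 10, 13, 16, 18, 21, 24, 26, 29, so it is a common year (354 days).

no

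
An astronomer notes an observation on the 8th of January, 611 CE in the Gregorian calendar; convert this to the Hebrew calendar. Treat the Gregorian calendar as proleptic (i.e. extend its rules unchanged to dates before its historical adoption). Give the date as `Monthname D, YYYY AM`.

Julian Day Number of the source date = 1944230.
Converting JDN 1944230 to the Hebrew calendar gives 15 Tevet 4371 AM.

Tevet 15, 4371 AM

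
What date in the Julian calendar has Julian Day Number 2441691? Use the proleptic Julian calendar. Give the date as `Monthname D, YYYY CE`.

December 26, 1972 CE

JDN 2441691 is 8 January 1973 in the Gregorian calendar.
In the Julian calendar that day is December 26, 1972 CE.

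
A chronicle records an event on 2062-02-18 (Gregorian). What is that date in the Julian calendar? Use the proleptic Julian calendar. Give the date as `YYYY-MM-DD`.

2062-02-05

The Julian–Gregorian offset here is 13 days (Julian trailing).
18 February 2062 Gregorian − 13 days → 5 February 2062 Julian.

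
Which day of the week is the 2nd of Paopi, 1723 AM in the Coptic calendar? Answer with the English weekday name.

Equivalently 12 October 2006 Gregorian, JDN 2454021.
Since JDN mod 7 = 3 (0 = Monday), the day is Thursday.

Thursday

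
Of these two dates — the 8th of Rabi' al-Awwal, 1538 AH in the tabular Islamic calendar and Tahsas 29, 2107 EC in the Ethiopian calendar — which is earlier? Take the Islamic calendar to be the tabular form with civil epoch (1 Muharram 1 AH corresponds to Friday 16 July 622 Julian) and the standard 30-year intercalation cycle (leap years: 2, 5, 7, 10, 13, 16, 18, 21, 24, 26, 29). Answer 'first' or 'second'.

first

First date → JDN 2493168; second date → JDN 2493555.
JDN 2493168 < JDN 2493555, so the first date is earlier.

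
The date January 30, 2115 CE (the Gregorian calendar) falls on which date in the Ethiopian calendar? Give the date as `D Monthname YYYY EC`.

Both dates share Julian Day Number 2493577; in the Ethiopian calendar that is 21 Tir 2107 EC.

21 Tir 2107 EC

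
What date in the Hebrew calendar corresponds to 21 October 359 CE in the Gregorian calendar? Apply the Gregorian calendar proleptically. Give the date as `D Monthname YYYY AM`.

12 Cheshvan 4120 AM

Both dates share Julian Day Number 1852475; in the Hebrew calendar that is 12 Cheshvan 4120 AM.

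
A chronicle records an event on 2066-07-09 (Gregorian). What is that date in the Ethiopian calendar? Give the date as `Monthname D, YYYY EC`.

Julian Day Number of the source date = 2475841.
Converting JDN 2475841 to the Ethiopian calendar gives 2 Hamle 2058 EC.

Hamle 2, 2058 EC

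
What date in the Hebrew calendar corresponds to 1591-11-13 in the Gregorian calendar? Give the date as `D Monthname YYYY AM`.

Both dates share Julian Day Number 2302477; in the Hebrew calendar that is 26 Cheshvan 5352 AM.

26 Cheshvan 5352 AM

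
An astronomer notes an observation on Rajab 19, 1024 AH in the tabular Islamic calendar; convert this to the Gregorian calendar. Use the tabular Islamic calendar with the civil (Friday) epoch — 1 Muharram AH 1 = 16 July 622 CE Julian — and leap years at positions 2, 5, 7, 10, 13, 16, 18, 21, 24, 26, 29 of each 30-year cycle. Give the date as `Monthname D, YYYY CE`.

Julian Day Number of the source date = 2311152.
Converting JDN 2311152 to the Gregorian calendar gives 14 August 1615 CE.

August 14, 1615 CE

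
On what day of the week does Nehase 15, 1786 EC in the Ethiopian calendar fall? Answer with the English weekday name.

Equivalently 19 August 1794 Gregorian, JDN 2376536.
JDN 2376536 mod 7 = 1, and JDN 0 was a Monday, so this is a Tuesday.

Tuesday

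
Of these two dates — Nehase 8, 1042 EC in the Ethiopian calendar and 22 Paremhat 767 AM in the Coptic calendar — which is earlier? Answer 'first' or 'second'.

first

First date → JDN 2104783; second date → JDN 2105012.
JDN 2104783 < JDN 2105012, so the first date is earlier.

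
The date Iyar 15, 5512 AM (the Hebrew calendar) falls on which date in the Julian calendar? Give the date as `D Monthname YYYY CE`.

18 April 1752 CE

Julian Day Number of the source date = 2361084.
Converting JDN 2361084 to the Julian calendar gives 18 April 1752 CE.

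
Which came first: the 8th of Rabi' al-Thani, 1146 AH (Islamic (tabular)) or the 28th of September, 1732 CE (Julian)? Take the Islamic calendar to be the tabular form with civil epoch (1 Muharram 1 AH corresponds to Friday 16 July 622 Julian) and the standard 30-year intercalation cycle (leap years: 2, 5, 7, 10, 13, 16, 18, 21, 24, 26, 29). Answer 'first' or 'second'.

second

Converting both to JDN: 2354286 vs 2353942; the smaller is the second.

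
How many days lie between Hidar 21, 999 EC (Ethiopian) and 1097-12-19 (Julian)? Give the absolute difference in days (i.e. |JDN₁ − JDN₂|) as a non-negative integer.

33270

First date → JDN 2088820; second date → JDN 2122090.
The interval is |2088820 − 2122090| = 33270 days.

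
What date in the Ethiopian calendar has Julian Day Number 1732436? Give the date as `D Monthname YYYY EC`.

The proleptic Gregorian equivalent of JDN 1732436 is 23 February 31.
In the Ethiopian calendar that day is 1 Megabit 23 EC.

1 Megabit 23 EC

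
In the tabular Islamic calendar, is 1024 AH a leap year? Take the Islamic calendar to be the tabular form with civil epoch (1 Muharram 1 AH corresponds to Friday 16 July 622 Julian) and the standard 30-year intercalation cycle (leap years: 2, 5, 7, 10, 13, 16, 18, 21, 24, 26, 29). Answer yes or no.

no

Year 1024 AH is year 4 of its 30-year cycle; leap positions are 2, 5, 7, 10, 13, 16, 18, 21, 24, 26, 29, so it is a common year (354 days).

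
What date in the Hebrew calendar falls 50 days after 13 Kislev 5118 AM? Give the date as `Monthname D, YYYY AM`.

Shevat 5, 5118 AM

JDN of 13 Kislev 5118 AM = 2217032.
2217032 + 50 = 2217082.
JDN 2217082 in the Hebrew calendar is Shevat 5, 5118 AM.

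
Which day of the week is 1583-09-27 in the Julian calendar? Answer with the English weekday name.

Friday

In the Gregorian calendar this is 7 October 1583 (JDN 2299518).
JDN 2299518 mod 7 = 4, and JDN 0 was a Monday, so this is a Friday.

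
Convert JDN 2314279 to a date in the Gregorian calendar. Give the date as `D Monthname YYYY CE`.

6 March 1624 CE

JDN 2451545 is 1 Jan 2000; 2314279 is −137266 days from there.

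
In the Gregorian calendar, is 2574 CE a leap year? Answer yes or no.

no

2574 is not divisible by 4, so it is a common year.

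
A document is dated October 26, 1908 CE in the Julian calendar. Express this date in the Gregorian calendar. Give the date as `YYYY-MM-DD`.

At this point the Julian calendar is 13 days behind the Gregorian.
26 October 1908 Julian + 13 days → 8 November 1908 Gregorian.

1908-11-08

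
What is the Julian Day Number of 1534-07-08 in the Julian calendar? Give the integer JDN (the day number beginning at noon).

2281540

In the proleptic Gregorian calendar the same day is 18 July 1534.
JDN 2451545 is 1 January 2000 CE (Gregorian); the target day is −170005 days from there, so JDN = 2281540.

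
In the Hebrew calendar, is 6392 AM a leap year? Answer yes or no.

Hebrew year 6392 is year 8 of its 19-year Metonic cycle; leap years are at positions 3, 6, 8, 11, 14, 17, 19, so it is a leap year (13 months).

yes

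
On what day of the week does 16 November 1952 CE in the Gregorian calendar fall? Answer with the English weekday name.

Sunday

JDN 2434333 mod 7 = 6, and JDN 0 was a Monday, so this is a Sunday.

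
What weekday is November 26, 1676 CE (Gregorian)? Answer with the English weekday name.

JDN 2333537 mod 7 = 3, and JDN 0 was a Monday, so this is a Thursday.

Thursday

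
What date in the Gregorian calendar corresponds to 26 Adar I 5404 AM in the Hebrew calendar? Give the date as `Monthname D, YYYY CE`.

Julian Day Number of the source date = 2321582.
Converting JDN 2321582 to the Gregorian calendar gives 4 March 1644 CE.

March 4, 1644 CE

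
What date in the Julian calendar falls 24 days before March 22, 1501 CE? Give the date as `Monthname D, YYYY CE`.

February 26, 1501 CE

Counting 24 days back from JDN 2269379 reaches JDN 2269355, which is February 26, 1501 CE.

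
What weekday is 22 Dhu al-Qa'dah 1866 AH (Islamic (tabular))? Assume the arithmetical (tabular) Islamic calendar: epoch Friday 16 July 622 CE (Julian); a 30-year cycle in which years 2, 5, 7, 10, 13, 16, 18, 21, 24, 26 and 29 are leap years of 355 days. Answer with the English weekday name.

This is JDN 2609650 (16 November 2432 Gregorian).
JDN 2609650 mod 7 = 1, and JDN 0 was a Monday, so this is a Tuesday.

Tuesday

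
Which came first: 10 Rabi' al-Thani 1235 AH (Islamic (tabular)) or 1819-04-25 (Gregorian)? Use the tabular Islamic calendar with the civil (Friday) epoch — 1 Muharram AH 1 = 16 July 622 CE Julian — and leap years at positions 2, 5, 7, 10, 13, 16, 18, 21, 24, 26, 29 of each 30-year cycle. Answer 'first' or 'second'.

Converting both to JDN: 2385826 vs 2385550; the smaller is the second.

second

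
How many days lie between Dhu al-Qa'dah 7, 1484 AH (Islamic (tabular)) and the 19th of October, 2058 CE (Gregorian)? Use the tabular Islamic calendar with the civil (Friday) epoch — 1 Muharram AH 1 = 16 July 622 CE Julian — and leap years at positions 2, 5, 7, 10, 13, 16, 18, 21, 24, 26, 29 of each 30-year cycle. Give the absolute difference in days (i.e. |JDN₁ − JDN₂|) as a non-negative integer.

JDN of the first date = 2474267.
JDN of the second date = 2473021.
|2473021 − 2474267| = 1246.

1246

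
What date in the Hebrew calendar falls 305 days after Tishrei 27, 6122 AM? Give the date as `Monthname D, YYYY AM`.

Elul 8, 6122 AM

The starting date is JDN 2583698; 2583698 + 305 = 2584003.
JDN 2584003 corresponds to Elul 8, 6122 AM.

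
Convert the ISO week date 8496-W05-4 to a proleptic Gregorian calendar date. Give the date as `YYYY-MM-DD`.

8496-02-02

ISO week 1 of 8496 is the week containing the first Thursday of 8496.
Week 5, day 4 (Thursday) lands on 8496-02-02.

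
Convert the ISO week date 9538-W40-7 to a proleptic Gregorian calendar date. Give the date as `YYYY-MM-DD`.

ISO week 1 of 9538 is the week containing the first Thursday of 9538.
Week 40, day 7 (Sunday) lands on 9538-10-09.

9538-10-09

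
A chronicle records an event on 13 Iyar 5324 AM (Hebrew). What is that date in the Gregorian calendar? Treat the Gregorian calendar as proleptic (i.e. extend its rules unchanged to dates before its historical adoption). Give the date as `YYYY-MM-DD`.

Both dates share Julian Day Number 2292424; in the Gregorian calendar that is 5 May 1564 CE.

1564-05-05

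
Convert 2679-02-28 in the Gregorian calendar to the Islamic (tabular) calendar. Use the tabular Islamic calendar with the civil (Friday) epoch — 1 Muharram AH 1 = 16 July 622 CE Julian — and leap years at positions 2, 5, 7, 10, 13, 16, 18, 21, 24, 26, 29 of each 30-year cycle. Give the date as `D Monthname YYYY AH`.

25 Ramadan 2120 AH

Julian Day Number of the source date = 2699603.
Converting JDN 2699603 to the tabular Islamic calendar gives 25 Ramadan 2120 AH.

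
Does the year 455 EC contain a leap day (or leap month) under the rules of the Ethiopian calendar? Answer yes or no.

455 mod 4 = 3; in the Ethiopian calendar a year is leap when year mod 4 = 3, so it is a leap year.

yes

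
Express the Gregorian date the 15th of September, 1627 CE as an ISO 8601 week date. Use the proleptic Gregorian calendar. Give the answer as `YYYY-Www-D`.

1627-W37-3

The weekday is Wednesday (ISO weekday 3).
That Wednesday belongs to ISO week 37 of ISO year 1627.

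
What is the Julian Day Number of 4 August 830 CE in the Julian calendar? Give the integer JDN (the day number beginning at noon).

Equivalently 8 August 830 (proleptic Gregorian).
JDN 2400001 is 17 November 1858 CE (Gregorian), MJD 0; the target day is −375570 days from there, so JDN = 2024431.

2024431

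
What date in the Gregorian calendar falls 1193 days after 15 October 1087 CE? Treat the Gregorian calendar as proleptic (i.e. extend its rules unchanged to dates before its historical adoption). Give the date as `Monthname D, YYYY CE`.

January 20, 1091 CE

The starting date is JDN 2118366; 2118366 + 1193 = 2119559.
JDN 2119559 corresponds to January 20, 1091 CE.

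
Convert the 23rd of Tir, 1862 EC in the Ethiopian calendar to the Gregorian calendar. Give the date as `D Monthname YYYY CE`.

Both dates share Julian Day Number 2404093; in the Gregorian calendar that is 30 January 1870 CE.

30 January 1870 CE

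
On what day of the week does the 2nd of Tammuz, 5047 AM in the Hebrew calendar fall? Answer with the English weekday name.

Monday

In the proleptic Gregorian calendar this is 23 June 1287 (JDN 2191301).
Since JDN mod 7 = 0 (0 = Monday), the day is Monday.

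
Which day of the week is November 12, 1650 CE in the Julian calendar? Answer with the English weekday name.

In the Gregorian calendar this is 22 November 1650 (JDN 2324036).
Since JDN mod 7 = 1 (0 = Monday), the day is Tuesday.

Tuesday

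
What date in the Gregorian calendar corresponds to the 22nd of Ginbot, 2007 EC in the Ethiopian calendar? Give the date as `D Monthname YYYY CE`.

30 May 2015 CE

Both dates share Julian Day Number 2457173; in the Gregorian calendar that is 30 May 2015 CE.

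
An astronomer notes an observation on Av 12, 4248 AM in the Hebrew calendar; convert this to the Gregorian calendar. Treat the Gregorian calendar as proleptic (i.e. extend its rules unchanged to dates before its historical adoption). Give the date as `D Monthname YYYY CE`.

6 August 488 CE

Both dates share Julian Day Number 1899517; in the Gregorian calendar that is 6 August 488 CE.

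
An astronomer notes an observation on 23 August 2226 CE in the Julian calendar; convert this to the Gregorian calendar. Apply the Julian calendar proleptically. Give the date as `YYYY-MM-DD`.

2226-09-07

The Julian–Gregorian offset here is 15 days (Julian trailing).
23 August 2226 Julian + 15 days → 7 September 2226 Gregorian.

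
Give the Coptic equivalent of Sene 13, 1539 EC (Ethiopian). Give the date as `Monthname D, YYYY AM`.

Paoni 13, 1263 AM

Both dates share Julian Day Number 2286257; in the Coptic calendar that is 13 Paoni 1263 AM.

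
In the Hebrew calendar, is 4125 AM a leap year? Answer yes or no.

no

Hebrew year 4125 is year 2 of its 19-year Metonic cycle; leap years are at positions 3, 6, 8, 11, 14, 17, 19, so it is a common year (12 months).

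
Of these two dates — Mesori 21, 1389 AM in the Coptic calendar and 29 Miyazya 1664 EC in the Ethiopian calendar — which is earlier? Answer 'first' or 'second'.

Converting both to JDN: 2332347 vs 2331870; the smaller is the second.

second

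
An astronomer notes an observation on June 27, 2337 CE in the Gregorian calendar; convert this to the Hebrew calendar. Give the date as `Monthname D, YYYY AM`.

Julian Day Number of the source date = 2574809.
Converting JDN 2574809 to the Hebrew calendar gives 27 Sivan 6097 AM.

Sivan 27, 6097 AM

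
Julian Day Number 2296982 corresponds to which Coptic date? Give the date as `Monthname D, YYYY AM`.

JDN 2296982 is 27 October 1576 in the proleptic Gregorian calendar.
In the Coptic calendar that day is Paopi 20, 1293 AM.

Paopi 20, 1293 AM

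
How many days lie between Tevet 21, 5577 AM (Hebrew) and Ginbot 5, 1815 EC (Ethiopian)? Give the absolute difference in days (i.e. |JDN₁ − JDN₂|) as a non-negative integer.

First date → JDN 2384714; second date → JDN 2387028.
The interval is |2384714 − 2387028| = 2314 days.

2314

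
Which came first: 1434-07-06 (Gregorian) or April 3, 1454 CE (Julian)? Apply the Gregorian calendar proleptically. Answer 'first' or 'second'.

The two dates have Julian Day Numbers 2245004 and 2252224 respectively.
Since 2245004 < 2252224, the first date comes first.

first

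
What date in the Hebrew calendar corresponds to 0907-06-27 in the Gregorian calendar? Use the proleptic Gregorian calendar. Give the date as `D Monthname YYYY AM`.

Both dates share Julian Day Number 2052512; in the Hebrew calendar that is 9 Tammuz 4667 AM.

9 Tammuz 4667 AM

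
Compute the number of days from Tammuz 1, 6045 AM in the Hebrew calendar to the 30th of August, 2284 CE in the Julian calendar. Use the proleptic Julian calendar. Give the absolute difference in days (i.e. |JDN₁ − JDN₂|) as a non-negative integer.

294

JDN of the first date = 2555825.
JDN of the second date = 2555531.
|2555531 − 2555825| = 294.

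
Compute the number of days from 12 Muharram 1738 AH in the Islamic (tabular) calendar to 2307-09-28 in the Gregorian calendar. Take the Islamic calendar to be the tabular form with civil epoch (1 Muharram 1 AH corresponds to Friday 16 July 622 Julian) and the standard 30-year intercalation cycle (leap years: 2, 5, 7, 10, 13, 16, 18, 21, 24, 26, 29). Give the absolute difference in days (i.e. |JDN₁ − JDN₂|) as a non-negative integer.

First date → JDN 2563986; second date → JDN 2563944.
The interval is |2563986 − 2563944| = 42 days.

42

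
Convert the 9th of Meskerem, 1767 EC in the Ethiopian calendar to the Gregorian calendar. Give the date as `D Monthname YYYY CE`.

17 September 1774 CE

Julian Day Number of the source date = 2369260.
Converting JDN 2369260 to the Gregorian calendar gives 17 September 1774 CE.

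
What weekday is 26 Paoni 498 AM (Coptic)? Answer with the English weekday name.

This is JDN 2006854 (24 June 782 Gregorian).
Since JDN mod 7 = 3 (0 = Monday), the day is Thursday.

Thursday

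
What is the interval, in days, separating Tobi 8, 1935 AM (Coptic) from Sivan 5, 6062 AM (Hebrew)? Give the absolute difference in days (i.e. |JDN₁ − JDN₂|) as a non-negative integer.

JDN of the first date = 2531550.
JDN of the second date = 2562001.
|2562001 − 2531550| = 30451.

30451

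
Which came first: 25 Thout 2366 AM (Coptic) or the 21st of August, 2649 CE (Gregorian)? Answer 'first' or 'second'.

second

First date → JDN 2688870; second date → JDN 2688820.
JDN 2688820 < JDN 2688870, so the second date is earlier.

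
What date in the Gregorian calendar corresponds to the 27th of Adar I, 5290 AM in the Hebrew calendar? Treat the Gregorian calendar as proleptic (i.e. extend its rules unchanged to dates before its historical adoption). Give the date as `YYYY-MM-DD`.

1530-03-06

Both dates share Julian Day Number 2279945; in the Gregorian calendar that is 6 March 1530 CE.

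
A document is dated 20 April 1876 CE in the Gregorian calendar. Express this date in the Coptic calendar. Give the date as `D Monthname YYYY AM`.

13 Parmouti 1592 AM

Both dates share Julian Day Number 2406365; in the Coptic calendar that is 13 Parmouti 1592 AM.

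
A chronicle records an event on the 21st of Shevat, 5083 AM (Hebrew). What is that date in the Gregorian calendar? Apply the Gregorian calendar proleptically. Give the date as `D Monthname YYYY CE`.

5 February 1323 CE

Both dates share Julian Day Number 2204311; in the Gregorian calendar that is 5 February 1323 CE.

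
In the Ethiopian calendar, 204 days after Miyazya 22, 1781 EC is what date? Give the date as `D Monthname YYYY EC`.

The starting date is JDN 2374597; 2374597 + 204 = 2374801.
JDN 2374801 corresponds to 11 Hidar 1782 EC.

11 Hidar 1782 EC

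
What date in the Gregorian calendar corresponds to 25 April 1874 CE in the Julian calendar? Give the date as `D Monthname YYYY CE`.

7 May 1874 CE

For dates in this range the Gregorian date is 12 days ahead of the Julian.
25 April 1874 Julian + 12 days → 7 May 1874 Gregorian.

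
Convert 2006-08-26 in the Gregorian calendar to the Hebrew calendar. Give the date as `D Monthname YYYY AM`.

2 Elul 5766 AM

Both dates share Julian Day Number 2453974; in the Hebrew calendar that is 2 Elul 5766 AM.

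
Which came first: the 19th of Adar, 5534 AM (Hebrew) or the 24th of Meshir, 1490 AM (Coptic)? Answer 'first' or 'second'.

second

The two dates have Julian Day Numbers 2369061 and 2369060 respectively.
Since 2369060 < 2369061, the second date comes first.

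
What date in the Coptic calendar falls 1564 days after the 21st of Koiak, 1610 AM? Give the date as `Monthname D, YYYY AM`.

Parmouti 4, 1614 AM

Counting 1564 days forward from JDN 2412827 reaches JDN 2414391, which is Parmouti 4, 1614 AM.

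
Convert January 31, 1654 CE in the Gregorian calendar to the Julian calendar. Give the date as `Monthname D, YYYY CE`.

January 21, 1654 CE

For dates in this range the Gregorian date is 10 days ahead of the Julian.
31 January 1654 Gregorian − 10 days → 21 January 1654 Julian.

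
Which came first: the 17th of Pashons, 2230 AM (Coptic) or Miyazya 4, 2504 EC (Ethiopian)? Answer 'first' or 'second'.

Converting both to JDN: 2639428 vs 2638655; the smaller is the second.

second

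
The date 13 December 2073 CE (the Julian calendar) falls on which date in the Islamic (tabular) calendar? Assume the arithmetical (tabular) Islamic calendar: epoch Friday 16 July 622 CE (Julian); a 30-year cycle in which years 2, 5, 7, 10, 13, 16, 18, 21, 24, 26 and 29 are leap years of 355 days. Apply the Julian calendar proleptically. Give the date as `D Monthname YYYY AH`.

26 Dhu al-Hijjah 1496 AH

The source date corresponds to 26 December 2073 in the Gregorian calendar (JDN 2478568).
That day falls on 26 Dhu al-Hijjah 1496 AH in the tabular Islamic calendar.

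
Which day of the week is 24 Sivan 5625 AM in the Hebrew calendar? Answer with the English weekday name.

Equivalently 18 June 1865 Gregorian, JDN 2402406.
2402406 ≡ 6 (mod 7); counting from Monday = 0 gives Sunday.

Sunday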